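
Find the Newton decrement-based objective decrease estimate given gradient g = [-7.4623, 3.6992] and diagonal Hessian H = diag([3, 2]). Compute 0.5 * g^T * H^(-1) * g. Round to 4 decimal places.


Step 1: H is diagonal, so H^(-1) * g = [-2.4874, 1.8496].
Step 2: g^T H^(-1) g = sum_i g_i^2 / H_ii
  = (-7.4623)^2/3 + (3.6992)^2/2
  = 18.562 + 6.842 = 25.404
Step 3: Objective decrease = 0.5 * g^T H^(-1) g = 12.702


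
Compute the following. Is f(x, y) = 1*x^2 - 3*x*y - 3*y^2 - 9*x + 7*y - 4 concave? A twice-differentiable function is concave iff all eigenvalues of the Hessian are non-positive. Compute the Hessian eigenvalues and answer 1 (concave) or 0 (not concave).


The Hessian of f(x,y) = 1*x^2 - 3*x*y - 3*y^2 - 9*x + 7*y - 4 is:
H = [[2, -3], [-3, -6]]
Trace = 2 - 6 = -4
Determinant = 2*-6 - (-3)^2 = -21
Discriminant = (-4)^2 - 4*-21 = 100.0
Eigenvalues: lambda_1 = -7.0, lambda_2 = 3.0
The function is not concave.

0


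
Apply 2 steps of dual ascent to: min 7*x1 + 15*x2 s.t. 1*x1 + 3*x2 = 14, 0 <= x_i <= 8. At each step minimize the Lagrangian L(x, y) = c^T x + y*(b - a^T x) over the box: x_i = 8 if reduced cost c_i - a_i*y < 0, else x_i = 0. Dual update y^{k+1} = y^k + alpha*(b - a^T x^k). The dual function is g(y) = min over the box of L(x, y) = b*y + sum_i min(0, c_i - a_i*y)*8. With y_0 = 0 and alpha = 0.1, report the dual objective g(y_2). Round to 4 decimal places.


Dual ascent for LP: min 7*x1 + 15*x2, 1*x1 + 3*x2 = 14, 0 <= x_i <= 8
Step 1: y^k = 0.0, reduced costs: (7.0, 15.0)
  x^k = (0.0, 0.0), subgradient = b - a^T x = 14.0
  y^{k+1} = 0.0 + 0.1*14.0 = 1.4
Step 2: y^k = 1.4, reduced costs: (5.6, 10.8)
  x^k = (0.0, 0.0), subgradient = b - a^T x = 14.0
  y^{k+1} = 1.4 + 0.1*14.0 = 2.8
Dual objective at y_2 = 2.8: reduced costs (4.2, 6.6), box minimizer x = (0.0, 0.0)
g(y_2) = b*y + (c1 - a1*y)*x1 + (c2 - a2*y)*x2 = 14*2.8 + 4.2*0.0 + 6.6*0.0 = 39.2 + 0.0 + 0.0 = 39.2


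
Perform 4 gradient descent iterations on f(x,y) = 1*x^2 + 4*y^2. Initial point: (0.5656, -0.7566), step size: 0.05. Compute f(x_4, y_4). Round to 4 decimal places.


Gradient descent on f(x,y) = 1*x^2 + 4*y^2.
Starting point: (0.5656, -0.7566), alpha = 0.05
Step 1: grad_x = 2*1*0.5656 = 1.1312, grad_y = 2*4*-0.7566 = -6.0528
  x_1 = 0.5656 - 0.05*1.1312 = 0.509
  y_1 = -0.7566 - 0.05*-6.0528 = -0.454
Step 2: grad_x = 2*1*0.509 = 1.0181, grad_y = 2*4*-0.454 = -3.6317
  x_2 = 0.509 - 0.05*1.0181 = 0.4581
  y_2 = -0.454 - 0.05*-3.6317 = -0.2724
Step 3: grad_x = 2*1*0.4581 = 0.9163, grad_y = 2*4*-0.2724 = -2.179
  x_3 = 0.4581 - 0.05*0.9163 = 0.4123
  y_3 = -0.2724 - 0.05*-2.179 = -0.1634
Step 4: grad_x = 2*1*0.4123 = 0.8246, grad_y = 2*4*-0.1634 = -1.3074
  x_4 = 0.4123 - 0.05*0.8246 = 0.3711
  y_4 = -0.1634 - 0.05*-1.3074 = -0.0981
f(0.3711, -0.0981) = 1*0.3711^2 + 4*(-0.0981)^2 = 0.1762


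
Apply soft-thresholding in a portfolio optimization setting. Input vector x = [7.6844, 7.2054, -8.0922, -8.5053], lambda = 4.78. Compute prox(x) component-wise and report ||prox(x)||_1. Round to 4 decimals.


Soft-thresholding with lambda = 4.78:
prox(7.6844) = sign(7.6844)*max(|7.6844| - 4.78, 0) = 2.9044
prox(7.2054) = sign(7.2054)*max(|7.2054| - 4.78, 0) = 2.4254
prox(-8.0922) = sign(-8.0922)*max(|-8.0922| - 4.78, 0) = -3.3122
prox(-8.5053) = sign(-8.5053)*max(|-8.5053| - 4.78, 0) = -3.7253
prox(x) = [2.9044, 2.4254, -3.3122, -3.7253]
||prox(x)||_1 = 2.9044 + 2.4254 + 3.3122 + 3.7253 = 12.3673


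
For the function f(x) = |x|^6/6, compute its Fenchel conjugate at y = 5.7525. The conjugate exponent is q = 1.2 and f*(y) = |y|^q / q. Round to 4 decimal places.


The conjugate exponent q satisfies 1/p + 1/q = 1.
p = 6, so q = 6/(6 - 1) = 1.2
|y|^q = 5.7525^1.2 = 8.1626
f*(5.7525) = 8.1626 / 1.2 = 6.8022


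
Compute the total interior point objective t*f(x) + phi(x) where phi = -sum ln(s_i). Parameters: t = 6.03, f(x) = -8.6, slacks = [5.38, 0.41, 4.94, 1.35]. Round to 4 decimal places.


Step 1: Compute log-barrier.
ln values: [1.6827, -0.8916, 1.5974, 0.3001]
phi = -(1.6827 - 0.8916 + 1.5974 + 0.3001) = -2.6886
Step 2: Compute augmented objective.
t*f(x) = 6.03*-8.6 = -51.858
Total = -51.858 - 2.6886 = -54.5466


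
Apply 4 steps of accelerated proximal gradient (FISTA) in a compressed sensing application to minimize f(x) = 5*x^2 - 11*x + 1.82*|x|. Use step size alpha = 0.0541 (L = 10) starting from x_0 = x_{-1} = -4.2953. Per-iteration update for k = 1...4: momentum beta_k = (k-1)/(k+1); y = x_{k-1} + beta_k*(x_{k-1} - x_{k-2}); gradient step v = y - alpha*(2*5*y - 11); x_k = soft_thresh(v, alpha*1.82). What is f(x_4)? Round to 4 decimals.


FISTA on f(x) = 5*x^2 - 11*x + 1.82*|x|
L = 10, alpha = 0.0541
Iteration 1: beta = 0.0, y = -4.2953 + 0.0*(-4.2953 + 4.2953) = -4.2953
  grad(y) = -53.953, v = y - alpha*grad = -1.3764
  prox(v) = soft_thresh(-1.3764, 0.0985) = -1.278
Iteration 2: beta = 0.3333, y = -1.278 + 0.3333*(-1.278 + 4.2953) = -0.2722
  grad(y) = -13.7221, v = y - alpha*grad = 0.4702
  prox(v) = soft_thresh(0.4702, 0.0985) = 0.3717
Iteration 3: beta = 0.5, y = 0.3717 + 0.5*(0.3717 + 1.278) = 1.1965
  grad(y) = 0.9653, v = y - alpha*grad = 1.1443
  prox(v) = soft_thresh(1.1443, 0.0985) = 1.0458
Iteration 4: beta = 0.6, y = 1.0458 + 0.6*(1.0458 - 0.3717) = 1.4503
  grad(y) = 3.5034, v = y - alpha*grad = 1.2608
  prox(v) = soft_thresh(1.2608, 0.0985) = 1.1623
f(x_4) = 5*1.1623^2 - 11*1.1623 + 1.82*|1.1623| = -3.9151


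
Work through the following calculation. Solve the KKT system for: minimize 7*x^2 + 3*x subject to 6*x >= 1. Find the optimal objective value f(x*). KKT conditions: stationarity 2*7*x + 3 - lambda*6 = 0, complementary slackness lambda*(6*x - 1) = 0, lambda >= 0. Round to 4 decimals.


Step 1: Try lambda = 0 (constraint inactive).
x_unc = -3/(2*7) = -0.2143
Check: 6*-0.2143 = -1.2858 < 1 -- violated!
Step 2: Constraint must be active: 6*x = 1
x* = 1/6 = 0.1667 (rounded; the exact value 1/6 is used below)
lambda = (2*7*(1/6) + 3)/6 = 0.8889
Step 3: Compute optimal value.
f(x*) = 7*(1/6)^2 + 3*(1/6) = 0.6944


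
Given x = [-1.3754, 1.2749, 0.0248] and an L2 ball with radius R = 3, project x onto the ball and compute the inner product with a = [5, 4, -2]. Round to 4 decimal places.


Step 1: Compute ||x|| (intermediates to 6 decimals).
||x|| = sqrt((-1.3754)^2 + 1.2749^2 + 0.0248^2) = 1.875556
Step 2: Project.
Since ||x|| <= R, proj = x (no scaling needed).
proj(x) = [-1.3754, 1.2749, 0.0248]
Step 3: Dot product.
a^T * proj(x) = 5*(-1.3754) + 4*1.2749 - 2*0.0248 = -1.827


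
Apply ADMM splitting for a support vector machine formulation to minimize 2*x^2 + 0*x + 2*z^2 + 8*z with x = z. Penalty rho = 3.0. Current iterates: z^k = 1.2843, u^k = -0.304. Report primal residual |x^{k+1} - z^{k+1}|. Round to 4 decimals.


ADMM iteration with rho = 3.0, z^k = 1.2843, u^k = -0.304
Step 1: x-update.
Minimize 2*x^2 + 0*x + (3.0/2)*(x - 1.2843 - 0.304)^2
FOC: (2*2 + 3.0)*x = 0 + 3.0*(1.2843 + 0.304)
x^{k+1} = 0.6807
Step 2: z-update.
Minimize 2*z^2 + 8*z + (3.0/2)*(0.6807 - z - 0.304)^2
FOC: (2*2 + 3.0)*z = -8 + 3.0*(0.6807 - 0.304)
z^{k+1} = -0.9814
Step 3: u-update.
u^{k+1} = -0.304 + 0.6807 + 0.9814 = 1.3581
Step 4: Primal residual = |0.6807 + 0.9814| = 1.6621


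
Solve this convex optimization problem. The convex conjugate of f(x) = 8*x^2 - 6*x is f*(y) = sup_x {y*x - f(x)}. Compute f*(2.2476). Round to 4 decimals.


f*(y) = sup_x {y*x - a*x^2 - b*x} = sup_x {(y-b)*x - a*x^2}
FOC: (y - b) - 2a*x = 0 => x* = (y - b)/(2a)
x* = (2.2476 + 6)/(2*8) = 0.5155
f*(2.2476) = (y-b)^2/(4a) = (2.2476 + 6)^2/(4*8)
= 68.0229/32 = 2.1257


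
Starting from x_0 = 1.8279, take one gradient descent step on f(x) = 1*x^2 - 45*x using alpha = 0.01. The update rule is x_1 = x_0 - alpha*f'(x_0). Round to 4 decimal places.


We compute the gradient at x_0 and apply the update.
f'(x) = 2*x - 45
f'(1.8279) = 2*1.8279 - 45 = -41.3442
x_1 = 1.8279 - 0.01*-41.3442 = 2.2413


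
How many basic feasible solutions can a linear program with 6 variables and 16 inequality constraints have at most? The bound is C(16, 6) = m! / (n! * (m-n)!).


Each vertex corresponds to some choice of n active constraints out of m, so the number of vertices is at most C(m, n) = m! / (n!(m-n)!).
m = 16, n = 6
Numerator: 16 * 15 * 14 * 13 * 12 * 11
Denominator: 6! = 720
C(16, 6) = 8008


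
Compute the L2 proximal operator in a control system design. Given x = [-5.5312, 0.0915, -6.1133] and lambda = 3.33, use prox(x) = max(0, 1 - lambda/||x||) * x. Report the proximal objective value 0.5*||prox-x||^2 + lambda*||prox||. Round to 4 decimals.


Step 1: Compute ||x||.
||x|| = 8.2447
Step 2: Compute scaling factor.
scale = max(0, 1 - 3.33/8.2447) = 0.5961
Step 3: prox(x) = [-3.2972, 0.0545, -3.6442]
||prox(x)|| = 4.9147
Step 4: Proximal objective.
0.5*||prox-x||^2 = 5.5445
lambda*||prox|| = 16.366
Total = 21.9104


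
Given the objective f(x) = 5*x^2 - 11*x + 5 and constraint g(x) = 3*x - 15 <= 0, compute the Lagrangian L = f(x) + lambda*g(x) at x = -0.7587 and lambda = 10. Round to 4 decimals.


Step 1: Evaluate f(x).
f(-0.7587) = 5*(-0.7587)^2 - 11*(-0.7587) + 5 = 16.2238
Step 2: Evaluate g(x).
g(-0.7587) = 3*-0.7587 - 15 = -17.2761
Step 3: Compute Lagrangian.
L = 16.2238 + 10*-17.2761 = -156.5372


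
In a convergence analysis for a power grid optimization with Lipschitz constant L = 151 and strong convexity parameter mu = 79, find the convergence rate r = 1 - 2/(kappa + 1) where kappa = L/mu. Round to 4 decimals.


Step 1: Compute the condition number.
kappa = L/mu = 151/79 = 1.9114
Step 2: Compute the convergence rate.
r = 1 - 2/(kappa + 1) = 1 - 2*mu/(L + mu) = (L - mu)/(L + mu) = 72/230 = 0.313


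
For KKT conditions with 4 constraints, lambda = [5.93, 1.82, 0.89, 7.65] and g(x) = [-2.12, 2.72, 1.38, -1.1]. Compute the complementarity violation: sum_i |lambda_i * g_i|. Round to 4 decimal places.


KKT complementary slackness check:
lambda_1 * g_1 = 5.93 * -2.12 = -12.5716
lambda_2 * g_2 = 1.82 * 2.72 = 4.9504
lambda_3 * g_3 = 0.89 * 1.38 = 1.2282
lambda_4 * g_4 = 7.65 * -1.1 = -8.415
Total violation = 12.5716 + 4.9504 + 1.2282 + 8.415 = 27.1652


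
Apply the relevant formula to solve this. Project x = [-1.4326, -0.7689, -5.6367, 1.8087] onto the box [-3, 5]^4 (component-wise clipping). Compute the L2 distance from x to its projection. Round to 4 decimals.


Project each component onto [-3, 5].
clip(-1.4326) = -1.4326, clip(-0.7689) = -0.7689, clip(-5.6367) = -3.0, clip(1.8087) = 1.8087
Projection = [-1.4326, -0.7689, -3.0, 1.8087]
Squared diffs: [0.0, 0.0, 6.9522, 0.0]
Distance = sqrt(6.9522) = 2.6367


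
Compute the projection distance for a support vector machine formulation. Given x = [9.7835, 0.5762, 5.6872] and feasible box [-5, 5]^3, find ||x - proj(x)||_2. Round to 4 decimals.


Project each component onto [-5, 5].
clip(9.7835) = 5.0, clip(0.5762) = 0.5762, clip(5.6872) = 5.0
Projection = [5.0, 0.5762, 5.0]
Squared diffs: [22.8819, 0.0, 0.4722]
Distance = sqrt(23.3541) = 4.8326


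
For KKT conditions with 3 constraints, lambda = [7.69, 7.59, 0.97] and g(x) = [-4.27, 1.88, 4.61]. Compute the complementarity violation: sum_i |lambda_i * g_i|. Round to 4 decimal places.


KKT complementary slackness check:
lambda_1 * g_1 = 7.69 * -4.27 = -32.8363
lambda_2 * g_2 = 7.59 * 1.88 = 14.2692
lambda_3 * g_3 = 0.97 * 4.61 = 4.4717
Total violation = 32.8363 + 14.2692 + 4.4717 = 51.5772


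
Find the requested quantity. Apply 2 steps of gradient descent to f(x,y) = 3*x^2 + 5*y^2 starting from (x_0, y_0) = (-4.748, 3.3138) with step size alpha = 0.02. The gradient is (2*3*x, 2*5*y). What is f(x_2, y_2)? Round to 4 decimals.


Gradient descent on f(x,y) = 3*x^2 + 5*y^2.
Starting point: (-4.748, 3.3138), alpha = 0.02
Step 1: grad_x = 2*3*-4.748 = -28.488, grad_y = 2*5*3.3138 = 33.138
  x_1 = -4.748 - 0.02*-28.488 = -4.1782
  y_1 = 3.3138 - 0.02*33.138 = 2.651
Step 2: grad_x = 2*3*-4.1782 = -25.0694, grad_y = 2*5*2.651 = 26.5104
  x_2 = -4.1782 - 0.02*-25.0694 = -3.6769
  y_2 = 2.651 - 0.02*26.5104 = 2.1208
f(-3.6769, 2.1208) = 3*(-3.6769)^2 + 5*2.1208^2 = 63.0473


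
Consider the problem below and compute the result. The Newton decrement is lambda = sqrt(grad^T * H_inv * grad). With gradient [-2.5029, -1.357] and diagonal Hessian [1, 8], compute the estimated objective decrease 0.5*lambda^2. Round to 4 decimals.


Step 1: H is diagonal, so H^(-1) * g = [-2.5029, -0.1696].
Step 2: g^T H^(-1) g = sum_i g_i^2 / H_ii
  = (-2.5029)^2/1 + (-1.357)^2/8
  = 6.2645 + 0.2302 = 6.4947
Step 3: Objective decrease = 0.5 * g^T H^(-1) g = 3.2473


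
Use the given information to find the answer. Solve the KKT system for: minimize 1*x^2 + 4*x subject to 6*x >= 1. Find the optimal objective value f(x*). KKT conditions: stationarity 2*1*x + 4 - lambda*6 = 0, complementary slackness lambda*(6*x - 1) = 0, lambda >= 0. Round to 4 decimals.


Step 1: Try lambda = 0 (constraint inactive).
x_unc = -4/(2*1) = -2.0
Check: 6*-2.0 = -12.0 < 1 -- violated!
Step 2: Constraint must be active: 6*x = 1
x* = 1/6 = 0.1667 (rounded; the exact value 1/6 is used below)
lambda = (2*1*(1/6) + 4)/6 = 0.7222
Step 3: Compute optimal value.
f(x*) = 1*(1/6)^2 + 4*(1/6) = 0.6944


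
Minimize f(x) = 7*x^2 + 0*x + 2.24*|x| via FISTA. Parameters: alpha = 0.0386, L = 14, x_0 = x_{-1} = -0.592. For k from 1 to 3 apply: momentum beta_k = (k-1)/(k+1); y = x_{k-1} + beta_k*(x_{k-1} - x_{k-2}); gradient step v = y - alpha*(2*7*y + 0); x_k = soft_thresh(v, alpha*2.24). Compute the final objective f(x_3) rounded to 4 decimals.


FISTA on f(x) = 7*x^2 + 0*x + 2.24*|x|
L = 14, alpha = 0.0386
Iteration 1: beta = 0.0, y = -0.592 + 0.0*(-0.592 + 0.592) = -0.592
  grad(y) = -8.288, v = y - alpha*grad = -0.2721
  prox(v) = soft_thresh(-0.2721, 0.0865) = -0.1856
Iteration 2: beta = 0.3333, y = -0.1856 + 0.3333*(-0.1856 + 0.592) = -0.0502
  grad(y) = -0.7022, v = y - alpha*grad = -0.0231
  prox(v) = soft_thresh(-0.0231, 0.0865) = 0.0
Iteration 3: beta = 0.5, y = 0.0 + 0.5*(0.0 + 0.1856) = 0.0928
  grad(y) = 1.2993, v = y - alpha*grad = 0.0427
  prox(v) = soft_thresh(0.0427, 0.0865) = 0.0
f(x_3) = 7*0.0^2 + 0*0.0 + 2.24*|0.0| = 0.0


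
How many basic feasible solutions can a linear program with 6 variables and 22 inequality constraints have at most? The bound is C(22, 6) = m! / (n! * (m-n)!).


Each vertex corresponds to some choice of n active constraints out of m, so the number of vertices is at most C(m, n) = m! / (n!(m-n)!).
m = 22, n = 6
Numerator: 22 * 21 * 20 * 19 * 18 * 17
Denominator: 6! = 720
C(22, 6) = 74613


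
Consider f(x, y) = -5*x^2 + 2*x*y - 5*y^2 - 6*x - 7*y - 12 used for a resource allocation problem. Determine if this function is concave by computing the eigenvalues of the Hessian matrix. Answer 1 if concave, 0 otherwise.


The Hessian of f(x,y) = -5*x^2 + 2*x*y - 5*y^2 - 6*x - 7*y - 12 is:
H = [[-10, 2], [2, -10]]
Trace = -10 - 10 = -20
Determinant = -10*-10 - (2)^2 = 96
Discriminant = (-20)^2 - 4*96 = 16.0
Eigenvalues: lambda_1 = -12.0, lambda_2 = -8.0
The function is concave.

1


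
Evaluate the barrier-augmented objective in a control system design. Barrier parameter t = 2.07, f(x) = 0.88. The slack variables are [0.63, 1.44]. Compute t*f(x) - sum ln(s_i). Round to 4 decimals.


Step 1: Compute log-barrier.
ln values: [-0.462, 0.3646]
phi = -(-0.462 + 0.3646) = 0.0974
Step 2: Compute augmented objective.
t*f(x) = 2.07*0.88 = 1.8216
Total = 1.8216 + 0.0974 = 1.919


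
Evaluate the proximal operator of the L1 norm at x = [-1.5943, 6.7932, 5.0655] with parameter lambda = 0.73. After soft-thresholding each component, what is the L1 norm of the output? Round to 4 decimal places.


Soft-thresholding with lambda = 0.73:
prox(-1.5943) = sign(-1.5943)*max(|-1.5943| - 0.73, 0) = -0.8643
prox(6.7932) = sign(6.7932)*max(|6.7932| - 0.73, 0) = 6.0632
prox(5.0655) = sign(5.0655)*max(|5.0655| - 0.73, 0) = 4.3355
prox(x) = [-0.8643, 6.0632, 4.3355]
||prox(x)||_1 = 0.8643 + 6.0632 + 4.3355 = 11.263


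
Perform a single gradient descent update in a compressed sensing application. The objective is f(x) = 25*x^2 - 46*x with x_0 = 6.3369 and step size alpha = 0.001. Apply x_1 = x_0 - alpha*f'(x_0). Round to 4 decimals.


We compute the gradient at x_0 and apply the update.
f'(x) = 50*x - 46
f'(6.3369) = 50*6.3369 - 46 = 270.845
x_1 = 6.3369 - 0.001*270.845 = 6.0661


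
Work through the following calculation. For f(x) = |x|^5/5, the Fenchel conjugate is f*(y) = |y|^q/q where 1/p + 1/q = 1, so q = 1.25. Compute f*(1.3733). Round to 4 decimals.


The conjugate exponent q satisfies 1/p + 1/q = 1.
p = 5, so q = 5/(5 - 1) = 1.25
|y|^q = 1.3733^1.25 = 1.4866
f*(1.3733) = 1.4866 / 1.25 = 1.1893


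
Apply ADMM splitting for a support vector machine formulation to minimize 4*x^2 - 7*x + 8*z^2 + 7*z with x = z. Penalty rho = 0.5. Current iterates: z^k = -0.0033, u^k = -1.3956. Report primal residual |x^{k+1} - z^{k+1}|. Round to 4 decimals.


ADMM iteration with rho = 0.5, z^k = -0.0033, u^k = -1.3956
Step 1: x-update.
Minimize 4*x^2 - 7*x + (0.5/2)*(x + 0.0033 - 1.3956)^2
FOC: (2*4 + 0.5)*x = 7 + 0.5*(-0.0033 + 1.3956)
x^{k+1} = 0.9054
Step 2: z-update.
Minimize 8*z^2 + 7*z + (0.5/2)*(0.9054 - z - 1.3956)^2
FOC: (2*8 + 0.5)*z = -7 + 0.5*(0.9054 - 1.3956)
z^{k+1} = -0.4391
Step 3: u-update.
u^{k+1} = -1.3956 + 0.9054 + 0.4391 = -0.0511
Step 4: Primal residual = |0.9054 + 0.4391| = 1.3445


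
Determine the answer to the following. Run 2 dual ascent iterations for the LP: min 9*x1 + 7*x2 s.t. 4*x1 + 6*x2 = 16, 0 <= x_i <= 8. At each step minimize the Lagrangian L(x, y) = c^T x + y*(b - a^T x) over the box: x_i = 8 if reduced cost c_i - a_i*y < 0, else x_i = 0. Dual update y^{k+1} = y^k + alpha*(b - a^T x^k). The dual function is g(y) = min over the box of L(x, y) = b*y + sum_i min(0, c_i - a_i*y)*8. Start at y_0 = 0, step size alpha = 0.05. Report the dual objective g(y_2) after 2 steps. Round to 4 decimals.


Dual ascent for LP: min 9*x1 + 7*x2, 4*x1 + 6*x2 = 16, 0 <= x_i <= 8
Step 1: y^k = 0.0, reduced costs: (9.0, 7.0)
  x^k = (0.0, 0.0), subgradient = b - a^T x = 16.0
  y^{k+1} = 0.0 + 0.05*16.0 = 0.8
Step 2: y^k = 0.8, reduced costs: (5.8, 2.2)
  x^k = (0.0, 0.0), subgradient = b - a^T x = 16.0
  y^{k+1} = 0.8 + 0.05*16.0 = 1.6
Dual objective at y_2 = 1.6: reduced costs (2.6, -2.6), box minimizer x = (0.0, 8.0)
g(y_2) = b*y + (c1 - a1*y)*x1 + (c2 - a2*y)*x2 = 16*1.6 + 2.6*0.0 + (-2.6)*8.0 = 25.6 + 0.0 - 20.8 = 4.8


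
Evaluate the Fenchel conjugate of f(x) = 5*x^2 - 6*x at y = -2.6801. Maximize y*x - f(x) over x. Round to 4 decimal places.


f*(y) = sup_x {y*x - a*x^2 - b*x} = sup_x {(y-b)*x - a*x^2}
FOC: (y - b) - 2a*x = 0 => x* = (y - b)/(2a)
x* = (-2.6801 + 6)/(2*5) = 0.332
f*(-2.6801) = (y-b)^2/(4a) = (-2.6801 + 6)^2/(4*5)
= 11.0217/20 = 0.5511


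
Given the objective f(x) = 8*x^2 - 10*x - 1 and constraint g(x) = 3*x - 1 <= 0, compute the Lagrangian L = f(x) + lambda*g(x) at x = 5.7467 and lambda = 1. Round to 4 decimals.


Step 1: Evaluate f(x).
f(5.7467) = 8*5.7467^2 - 10*5.7467 - 1 = 205.7295
Step 2: Evaluate g(x).
g(5.7467) = 3*5.7467 - 1 = 16.2401
Step 3: Compute Lagrangian.
L = 205.7295 + 1*16.2401 = 221.9696


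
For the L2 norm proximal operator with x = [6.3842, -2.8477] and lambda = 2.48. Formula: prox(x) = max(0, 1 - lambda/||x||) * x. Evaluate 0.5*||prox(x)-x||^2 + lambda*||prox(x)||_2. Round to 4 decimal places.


Step 1: Compute ||x||.
||x|| = 6.9905
Step 2: Compute scaling factor.
scale = max(0, 1 - 2.48/6.9905) = 0.6452
Step 3: prox(x) = [4.1193, -1.8374]
||prox(x)|| = 4.5105
Step 4: Proximal objective.
0.5*||prox-x||^2 = 3.0752
lambda*||prox|| = 11.186
Total = 14.2613


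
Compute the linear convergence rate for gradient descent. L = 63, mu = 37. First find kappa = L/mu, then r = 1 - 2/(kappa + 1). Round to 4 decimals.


Step 1: Compute the condition number.
kappa = L/mu = 63/37 = 1.7027
Step 2: Compute the convergence rate.
r = 1 - 2/(kappa + 1) = 1 - 2*mu/(L + mu) = (L - mu)/(L + mu) = 26/100 = 0.26


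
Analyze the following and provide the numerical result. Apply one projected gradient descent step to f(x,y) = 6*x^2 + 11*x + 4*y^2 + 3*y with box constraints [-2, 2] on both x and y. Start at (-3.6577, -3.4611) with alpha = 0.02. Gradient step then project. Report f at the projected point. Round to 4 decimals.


Step 1: Compute gradient at (-3.6577, -3.4611).
grad_x = 2*6*-3.6577 + 11 = -32.8924
grad_y = 2*4*-3.4611 + 3 = -24.6888
Step 2: Gradient step.
x_raw = -3.6577 - 0.02*-32.8924 = -2.9999
y_raw = -3.4611 - 0.02*-24.6888 = -2.9673
Step 3: Project onto [-2, 2].
x_proj = clip(-2.9999) = -2.0
y_proj = clip(-2.9673) = -2.0
Step 4: Evaluate f.
f(-2.0, -2.0) = 12.0


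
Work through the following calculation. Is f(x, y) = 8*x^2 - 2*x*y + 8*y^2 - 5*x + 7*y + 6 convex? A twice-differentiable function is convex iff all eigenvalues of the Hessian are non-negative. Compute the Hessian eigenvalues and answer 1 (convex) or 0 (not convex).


The Hessian of f(x,y) = 8*x^2 - 2*x*y + 8*y^2 - 5*x + 7*y + 6 is:
H = [[16, -2], [-2, 16]]
Trace = 16 + 16 = 32
Determinant = 16*16 - (-2)^2 = 252
Discriminant = (32)^2 - 4*252 = 16.0
Eigenvalues: lambda_1 = 14.0, lambda_2 = 18.0
The function is convex.

1


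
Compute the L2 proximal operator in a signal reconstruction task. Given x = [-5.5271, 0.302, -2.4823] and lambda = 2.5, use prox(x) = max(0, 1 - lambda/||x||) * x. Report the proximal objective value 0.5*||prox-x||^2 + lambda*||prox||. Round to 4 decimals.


Step 1: Compute ||x||.
||x|| = 6.0665
Step 2: Compute scaling factor.
scale = max(0, 1 - 2.5/6.0665) = 0.5879
Step 3: prox(x) = [-3.2494, 0.1775, -1.4593]
||prox(x)|| = 3.5665
Step 4: Proximal objective.
0.5*||prox-x||^2 = 3.125
lambda*||prox|| = 8.9163
Total = 12.0411


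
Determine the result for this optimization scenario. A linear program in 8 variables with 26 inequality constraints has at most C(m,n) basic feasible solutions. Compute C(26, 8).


Each vertex corresponds to some choice of n active constraints out of m, so the number of vertices is at most C(m, n) = m! / (n!(m-n)!).
m = 26, n = 8
Numerator: 26 * 25 * 24 * 23 * 22 * 21 * 20 * 19
Denominator: 8! = 40320
C(26, 8) = 1562275


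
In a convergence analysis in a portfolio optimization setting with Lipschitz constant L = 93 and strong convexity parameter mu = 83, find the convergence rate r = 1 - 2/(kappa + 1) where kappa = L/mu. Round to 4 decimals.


Step 1: Compute the condition number.
kappa = L/mu = 93/83 = 1.1205
Step 2: Compute the convergence rate.
r = 1 - 2/(kappa + 1) = 1 - 2*mu/(L + mu) = (L - mu)/(L + mu) = 10/176 = 0.0568


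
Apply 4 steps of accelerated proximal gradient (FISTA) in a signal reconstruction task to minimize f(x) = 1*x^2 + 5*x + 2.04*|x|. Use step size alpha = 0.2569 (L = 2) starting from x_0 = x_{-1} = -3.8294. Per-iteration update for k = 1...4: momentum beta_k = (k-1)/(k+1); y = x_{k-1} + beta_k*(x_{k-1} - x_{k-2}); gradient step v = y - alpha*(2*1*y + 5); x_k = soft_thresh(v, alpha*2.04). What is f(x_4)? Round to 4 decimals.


FISTA on f(x) = 1*x^2 + 5*x + 2.04*|x|
L = 2, alpha = 0.2569
Iteration 1: beta = 0.0, y = -3.8294 + 0.0*(-3.8294 + 3.8294) = -3.8294
  grad(y) = -2.6588, v = y - alpha*grad = -3.1464
  prox(v) = soft_thresh(-3.1464, 0.5241) = -2.6223
Iteration 2: beta = 0.3333, y = -2.6223 + 0.3333*(-2.6223 + 3.8294) = -2.2199
  grad(y) = 0.5602, v = y - alpha*grad = -2.3638
  prox(v) = soft_thresh(-2.3638, 0.5241) = -1.8397
Iteration 3: beta = 0.5, y = -1.8397 + 0.5*(-1.8397 + 2.6223) = -1.4485
  grad(y) = 2.1031, v = y - alpha*grad = -1.9887
  prox(v) = soft_thresh(-1.9887, 0.5241) = -1.4647
Iteration 4: beta = 0.6, y = -1.4647 + 0.6*(-1.4647 + 1.8397) = -1.2396
  grad(y) = 2.5207, v = y - alpha*grad = -1.8872
  prox(v) = soft_thresh(-1.8872, 0.5241) = -1.3631
f(x_4) = 1*(-1.3631)^2 + 5*(-1.3631) + 2.04*|-1.3631| = -2.1767


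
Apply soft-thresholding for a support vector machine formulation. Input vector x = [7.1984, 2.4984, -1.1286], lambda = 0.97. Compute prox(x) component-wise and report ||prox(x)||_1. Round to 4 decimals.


Soft-thresholding with lambda = 0.97:
prox(7.1984) = sign(7.1984)*max(|7.1984| - 0.97, 0) = 6.2284
prox(2.4984) = sign(2.4984)*max(|2.4984| - 0.97, 0) = 1.5284
prox(-1.1286) = sign(-1.1286)*max(|-1.1286| - 0.97, 0) = -0.1586
prox(x) = [6.2284, 1.5284, -0.1586]
||prox(x)||_1 = 6.2284 + 1.5284 + 0.1586 = 7.9154


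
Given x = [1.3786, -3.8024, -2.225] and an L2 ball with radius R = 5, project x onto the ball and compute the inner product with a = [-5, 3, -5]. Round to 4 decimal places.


Step 1: Compute ||x|| (intermediates to 6 decimals).
||x|| = sqrt(1.3786^2 + (-3.8024)^2 + (-2.225)^2) = 4.616212
Step 2: Project.
Since ||x|| <= R, proj = x (no scaling needed).
proj(x) = [1.3786, -3.8024, -2.225]
Step 3: Dot product.
a^T * proj(x) = -5*1.3786 + 3*(-3.8024) - 5*(-2.225) = -7.1752


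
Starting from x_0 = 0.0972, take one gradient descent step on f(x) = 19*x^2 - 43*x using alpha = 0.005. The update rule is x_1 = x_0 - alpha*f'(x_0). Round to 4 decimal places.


We compute the gradient at x_0 and apply the update.
f'(x) = 38*x - 43
f'(0.0972) = 38*0.0972 - 43 = -39.3064
x_1 = 0.0972 - 0.005*-39.3064 = 0.2937


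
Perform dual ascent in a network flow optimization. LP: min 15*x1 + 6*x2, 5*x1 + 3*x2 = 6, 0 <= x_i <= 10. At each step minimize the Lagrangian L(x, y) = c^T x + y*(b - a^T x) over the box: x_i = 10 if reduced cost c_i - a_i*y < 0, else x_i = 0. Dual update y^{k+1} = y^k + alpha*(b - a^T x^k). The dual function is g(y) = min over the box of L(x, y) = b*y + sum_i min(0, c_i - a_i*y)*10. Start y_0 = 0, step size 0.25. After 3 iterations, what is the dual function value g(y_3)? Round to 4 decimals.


Dual ascent for LP: min 15*x1 + 6*x2, 5*x1 + 3*x2 = 6, 0 <= x_i <= 10
Step 1: y^k = 0.0, reduced costs: (15.0, 6.0)
  x^k = (0.0, 0.0), subgradient = b - a^T x = 6.0
  y^{k+1} = 0.0 + 0.25*6.0 = 1.5
Step 2: y^k = 1.5, reduced costs: (7.5, 1.5)
  x^k = (0.0, 0.0), subgradient = b - a^T x = 6.0
  y^{k+1} = 1.5 + 0.25*6.0 = 3.0
Step 3: y^k = 3.0, reduced costs: (0.0, -3.0)
  x^k = (0.0, 10.0), subgradient = b - a^T x = -24.0
  y^{k+1} = 3.0 + 0.25*-24.0 = -3.0
Dual objective at y_3 = -3.0: reduced costs (30.0, 15.0), box minimizer x = (0.0, 0.0)
g(y_3) = b*y + (c1 - a1*y)*x1 + (c2 - a2*y)*x2 = 6*(-3.0) + 30.0*0.0 + 15.0*0.0 = -18.0 + 0.0 + 0.0 = -18.0


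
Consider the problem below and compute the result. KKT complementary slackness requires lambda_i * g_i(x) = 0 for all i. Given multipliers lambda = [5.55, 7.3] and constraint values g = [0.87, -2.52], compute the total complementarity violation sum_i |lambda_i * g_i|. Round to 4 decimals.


KKT complementary slackness check:
lambda_1 * g_1 = 5.55 * 0.87 = 4.8285
lambda_2 * g_2 = 7.3 * -2.52 = -18.396
Total violation = 4.8285 + 18.396 = 23.2245


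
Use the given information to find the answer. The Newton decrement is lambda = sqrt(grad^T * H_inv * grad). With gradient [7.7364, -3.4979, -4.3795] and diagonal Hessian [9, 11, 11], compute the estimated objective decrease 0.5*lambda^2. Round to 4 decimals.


Step 1: H is diagonal, so H^(-1) * g = [0.8596, -0.318, -0.3981].
Step 2: g^T H^(-1) g = sum_i g_i^2 / H_ii
  = (7.7364)^2/9 + (-3.4979)^2/11 + (-4.3795)^2/11
  = 6.6502 + 1.1123 + 1.7436 = 9.5061
Step 3: Objective decrease = 0.5 * g^T H^(-1) g = 4.7531


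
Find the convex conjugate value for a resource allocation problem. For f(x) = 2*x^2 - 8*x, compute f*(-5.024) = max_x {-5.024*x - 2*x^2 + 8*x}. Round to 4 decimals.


f*(y) = sup_x {y*x - a*x^2 - b*x} = sup_x {(y-b)*x - a*x^2}
FOC: (y - b) - 2a*x = 0 => x* = (y - b)/(2a)
x* = (-5.024 + 8)/(2*2) = 0.744
f*(-5.024) = (y-b)^2/(4a) = (-5.024 + 8)^2/(4*2)
= 8.8566/8 = 1.1071


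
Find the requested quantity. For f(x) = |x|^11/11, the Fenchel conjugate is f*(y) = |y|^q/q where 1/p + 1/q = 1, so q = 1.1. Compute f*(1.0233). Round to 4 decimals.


The conjugate exponent q satisfies 1/p + 1/q = 1.
p = 11, so q = 11/(11 - 1) = 1.1
|y|^q = 1.0233^1.1 = 1.0257
f*(1.0233) = 1.0257 / 1.1 = 0.9324


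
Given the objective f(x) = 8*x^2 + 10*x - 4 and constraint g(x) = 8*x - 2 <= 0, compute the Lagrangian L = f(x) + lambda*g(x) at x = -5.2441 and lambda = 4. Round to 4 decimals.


Step 1: Evaluate f(x).
f(-5.2441) = 8*(-5.2441)^2 + 10*(-5.2441) - 4 = 163.5637
Step 2: Evaluate g(x).
g(-5.2441) = 8*-5.2441 - 2 = -43.9528
Step 3: Compute Lagrangian.
L = 163.5637 + 4*-43.9528 = -12.2475


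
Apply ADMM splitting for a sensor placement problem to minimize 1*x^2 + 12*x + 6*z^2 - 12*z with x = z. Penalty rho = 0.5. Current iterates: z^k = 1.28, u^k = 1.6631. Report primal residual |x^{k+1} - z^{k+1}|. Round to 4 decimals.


ADMM iteration with rho = 0.5, z^k = 1.28, u^k = 1.6631
Step 1: x-update.
Minimize 1*x^2 + 12*x + (0.5/2)*(x - 1.28 + 1.6631)^2
FOC: (2*1 + 0.5)*x = -12 + 0.5*(1.28 - 1.6631)
x^{k+1} = -4.8766
Step 2: z-update.
Minimize 6*z^2 - 12*z + (0.5/2)*(-4.8766 - z + 1.6631)^2
FOC: (2*6 + 0.5)*z = 12 + 0.5*(-4.8766 + 1.6631)
z^{k+1} = 0.8315
Step 3: u-update.
u^{k+1} = 1.6631 - 4.8766 - 0.8315 = -4.045
Step 4: Primal residual = |-4.8766 - 0.8315| = 5.7081


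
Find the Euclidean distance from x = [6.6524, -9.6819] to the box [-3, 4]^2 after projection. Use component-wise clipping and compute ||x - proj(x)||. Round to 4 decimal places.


Project each component onto [-3, 4].
clip(6.6524) = 4.0, clip(-9.6819) = -3.0
Projection = [4.0, -3.0]
Squared diffs: [7.0352, 44.6478]
Distance = sqrt(51.683) = 7.1891


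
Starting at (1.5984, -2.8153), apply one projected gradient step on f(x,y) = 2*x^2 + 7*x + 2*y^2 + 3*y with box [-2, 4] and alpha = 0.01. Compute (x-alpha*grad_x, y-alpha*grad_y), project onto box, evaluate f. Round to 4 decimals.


Step 1: Compute gradient at (1.5984, -2.8153).
grad_x = 2*2*1.5984 + 7 = 13.3936
grad_y = 2*2*-2.8153 + 3 = -8.2612
Step 2: Gradient step.
x_raw = 1.5984 - 0.01*13.3936 = 1.4645
y_raw = -2.8153 - 0.01*-8.2612 = -2.7327
Step 3: Project onto [-2, 4].
x_proj = clip(1.4645) = 1.4645
y_proj = clip(-2.7327) = -2.0
Step 4: Evaluate f.
f(1.4645, -2.0) = 16.5406


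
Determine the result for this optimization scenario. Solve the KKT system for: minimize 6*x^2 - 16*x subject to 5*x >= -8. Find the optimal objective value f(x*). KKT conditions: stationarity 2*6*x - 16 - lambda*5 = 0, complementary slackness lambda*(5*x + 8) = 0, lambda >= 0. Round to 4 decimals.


Step 1: Try lambda = 0 (constraint inactive).
Stationarity: 2*6*x - 16 = 0
x* = 16/(2*6) = 4/3 = 1.3333 (rounded; the exact value 4/3 is used below)
Check constraint: 5*1.3333 = 6.6665 >= -8 -- satisfied.
Step 2: Compute optimal value.
f(x*) = 6*(4/3)^2 - 16*(4/3) = -10.6667


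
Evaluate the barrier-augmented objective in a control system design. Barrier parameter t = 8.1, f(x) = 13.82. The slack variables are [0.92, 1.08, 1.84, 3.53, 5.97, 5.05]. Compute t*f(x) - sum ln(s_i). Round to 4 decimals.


Step 1: Compute log-barrier.
ln values: [-0.0834, 0.077, 0.6098, 1.2613, 1.7867, 1.6194]
phi = -(-0.0834 + 0.077 + 0.6098 + 1.2613 + 1.7867 + 1.6194) = -5.2708
Step 2: Compute augmented objective.
t*f(x) = 8.1*13.82 = 111.942
Total = 111.942 - 5.2708 = 106.6712


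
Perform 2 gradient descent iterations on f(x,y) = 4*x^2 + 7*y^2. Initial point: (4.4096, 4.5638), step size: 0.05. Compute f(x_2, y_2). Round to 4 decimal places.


Gradient descent on f(x,y) = 4*x^2 + 7*y^2.
Starting point: (4.4096, 4.5638), alpha = 0.05
Step 1: grad_x = 2*4*4.4096 = 35.2768, grad_y = 2*7*4.5638 = 63.8932
  x_1 = 4.4096 - 0.05*35.2768 = 2.6458
  y_1 = 4.5638 - 0.05*63.8932 = 1.3691
Step 2: grad_x = 2*4*2.6458 = 21.1661, grad_y = 2*7*1.3691 = 19.168
  x_2 = 2.6458 - 0.05*21.1661 = 1.5875
  y_2 = 1.3691 - 0.05*19.168 = 0.4107
f(1.5875, 0.4107) = 4*1.5875^2 + 7*0.4107^2 = 11.261


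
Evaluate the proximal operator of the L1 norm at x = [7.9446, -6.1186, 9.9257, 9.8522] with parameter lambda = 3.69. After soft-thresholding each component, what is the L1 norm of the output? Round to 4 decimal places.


Soft-thresholding with lambda = 3.69:
prox(7.9446) = sign(7.9446)*max(|7.9446| - 3.69, 0) = 4.2546
prox(-6.1186) = sign(-6.1186)*max(|-6.1186| - 3.69, 0) = -2.4286
prox(9.9257) = sign(9.9257)*max(|9.9257| - 3.69, 0) = 6.2357
prox(9.8522) = sign(9.8522)*max(|9.8522| - 3.69, 0) = 6.1622
prox(x) = [4.2546, -2.4286, 6.2357, 6.1622]
||prox(x)||_1 = 4.2546 + 2.4286 + 6.2357 + 6.1622 = 19.0811


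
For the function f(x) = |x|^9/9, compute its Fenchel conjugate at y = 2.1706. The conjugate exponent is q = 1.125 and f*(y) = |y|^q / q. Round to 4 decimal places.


The conjugate exponent q satisfies 1/p + 1/q = 1.
p = 9, so q = 9/(9 - 1) = 1.125
|y|^q = 2.1706^1.125 = 2.3914
f*(2.1706) = 2.3914 / 1.125 = 2.1257


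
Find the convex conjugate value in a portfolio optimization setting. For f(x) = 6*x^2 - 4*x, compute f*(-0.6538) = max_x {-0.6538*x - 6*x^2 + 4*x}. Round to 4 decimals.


f*(y) = sup_x {y*x - a*x^2 - b*x} = sup_x {(y-b)*x - a*x^2}
FOC: (y - b) - 2a*x = 0 => x* = (y - b)/(2a)
x* = (-0.6538 + 4)/(2*6) = 0.2789
f*(-0.6538) = (y-b)^2/(4a) = (-0.6538 + 4)^2/(4*6)
= 11.1971/24 = 0.4665


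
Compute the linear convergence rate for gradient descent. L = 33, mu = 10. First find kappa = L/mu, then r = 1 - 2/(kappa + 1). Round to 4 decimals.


Step 1: Compute the condition number.
kappa = L/mu = 33/10 = 3.3
Step 2: Compute the convergence rate.
r = 1 - 2/(kappa + 1) = 1 - 2*mu/(L + mu) = (L - mu)/(L + mu) = 23/43 = 0.5349


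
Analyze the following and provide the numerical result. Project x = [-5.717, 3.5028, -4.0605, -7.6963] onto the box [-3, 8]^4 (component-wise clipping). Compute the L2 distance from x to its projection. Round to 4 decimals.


Project each component onto [-3, 8].
clip(-5.717) = -3.0, clip(3.5028) = 3.5028, clip(-4.0605) = -3.0, clip(-7.6963) = -3.0
Projection = [-3.0, 3.5028, -3.0, -3.0]
Squared diffs: [7.3821, 0.0, 1.1247, 22.0552]
Distance = sqrt(30.562) = 5.5283


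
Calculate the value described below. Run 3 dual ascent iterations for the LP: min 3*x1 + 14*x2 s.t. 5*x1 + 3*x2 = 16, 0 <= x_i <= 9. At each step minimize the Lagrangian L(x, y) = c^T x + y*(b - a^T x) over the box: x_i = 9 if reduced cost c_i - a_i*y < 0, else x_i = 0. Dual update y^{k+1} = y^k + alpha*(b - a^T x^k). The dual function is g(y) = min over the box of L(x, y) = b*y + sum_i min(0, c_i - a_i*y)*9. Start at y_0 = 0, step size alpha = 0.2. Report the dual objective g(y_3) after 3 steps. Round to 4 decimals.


Dual ascent for LP: min 3*x1 + 14*x2, 5*x1 + 3*x2 = 16, 0 <= x_i <= 9
Step 1: y^k = 0.0, reduced costs: (3.0, 14.0)
  x^k = (0.0, 0.0), subgradient = b - a^T x = 16.0
  y^{k+1} = 0.0 + 0.2*16.0 = 3.2
Step 2: y^k = 3.2, reduced costs: (-13.0, 4.4)
  x^k = (9.0, 0.0), subgradient = b - a^T x = -29.0
  y^{k+1} = 3.2 + 0.2*-29.0 = -2.6
Step 3: y^k = -2.6, reduced costs: (16.0, 21.8)
  x^k = (0.0, 0.0), subgradient = b - a^T x = 16.0
  y^{k+1} = -2.6 + 0.2*16.0 = 0.6
Dual objective at y_3 = 0.6: reduced costs (0.0, 12.2), box minimizer x = (0.0, 0.0)
g(y_3) = b*y + (c1 - a1*y)*x1 + (c2 - a2*y)*x2 = 16*0.6 + 0.0*0.0 + 12.2*0.0 = 9.6 + 0.0 + 0.0 = 9.6


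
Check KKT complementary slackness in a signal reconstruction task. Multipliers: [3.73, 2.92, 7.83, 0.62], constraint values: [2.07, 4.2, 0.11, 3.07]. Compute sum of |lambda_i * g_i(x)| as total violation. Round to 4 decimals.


KKT complementary slackness check:
lambda_1 * g_1 = 3.73 * 2.07 = 7.7211
lambda_2 * g_2 = 2.92 * 4.2 = 12.264
lambda_3 * g_3 = 7.83 * 0.11 = 0.8613
lambda_4 * g_4 = 0.62 * 3.07 = 1.9034
Total violation = 7.7211 + 12.264 + 0.8613 + 1.9034 = 22.7498


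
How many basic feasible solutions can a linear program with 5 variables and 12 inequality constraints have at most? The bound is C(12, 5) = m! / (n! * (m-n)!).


Each vertex corresponds to some choice of n active constraints out of m, so the number of vertices is at most C(m, n) = m! / (n!(m-n)!).
m = 12, n = 5
Numerator: 12 * 11 * 10 * 9 * 8
Denominator: 5! = 120
C(12, 5) = 792


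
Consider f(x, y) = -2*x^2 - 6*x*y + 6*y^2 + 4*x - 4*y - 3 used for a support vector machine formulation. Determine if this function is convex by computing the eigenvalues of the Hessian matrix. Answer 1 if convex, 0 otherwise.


The Hessian of f(x,y) = -2*x^2 - 6*x*y + 6*y^2 + 4*x - 4*y - 3 is:
H = [[-4, -6], [-6, 12]]
Trace = -4 + 12 = 8
Determinant = -4*12 - (-6)^2 = -84
Discriminant = (8)^2 - 4*-84 = 400.0
Eigenvalues: lambda_1 = -6.0, lambda_2 = 14.0
The function is not convex.

0


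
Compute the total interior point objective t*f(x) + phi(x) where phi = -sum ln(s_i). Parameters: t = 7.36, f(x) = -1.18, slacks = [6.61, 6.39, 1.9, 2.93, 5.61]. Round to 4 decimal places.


Step 1: Compute log-barrier.
ln values: [1.8886, 1.8547, 0.6419, 1.075, 1.7246]
phi = -(1.8886 + 1.8547 + 0.6419 + 1.075 + 1.7246) = -7.1847
Step 2: Compute augmented objective.
t*f(x) = 7.36*-1.18 = -8.6848
Total = -8.6848 - 7.1847 = -15.8695


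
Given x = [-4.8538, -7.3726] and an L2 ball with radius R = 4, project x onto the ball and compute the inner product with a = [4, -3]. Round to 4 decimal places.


Step 1: Compute ||x|| (intermediates to 6 decimals).
||x|| = sqrt((-4.8538)^2 + (-7.3726)^2) = 8.826925
Step 2: Project.
Since ||x|| > R, scale = R/||x|| = 4/8.826925 = 0.453159, proj(x) = scale * x
proj(x) = [-2.199543, -3.34096]
Step 3: Dot product.
a^T * proj(x) = 4*(-2.199543) - 3*(-3.34096) = 1.2247


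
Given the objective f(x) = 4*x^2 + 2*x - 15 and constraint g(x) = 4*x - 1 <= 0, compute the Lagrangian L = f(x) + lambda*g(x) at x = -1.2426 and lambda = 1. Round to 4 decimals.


Step 1: Evaluate f(x).
f(-1.2426) = 4*(-1.2426)^2 + 2*(-1.2426) - 15 = -11.309
Step 2: Evaluate g(x).
g(-1.2426) = 4*-1.2426 - 1 = -5.9704
Step 3: Compute Lagrangian.
L = -11.309 + 1*-5.9704 = -17.2794


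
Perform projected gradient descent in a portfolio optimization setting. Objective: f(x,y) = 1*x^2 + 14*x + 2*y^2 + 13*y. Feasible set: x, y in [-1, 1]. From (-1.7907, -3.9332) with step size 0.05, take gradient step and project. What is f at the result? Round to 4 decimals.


Step 1: Compute gradient at (-1.7907, -3.9332).
grad_x = 2*1*-1.7907 + 14 = 10.4186
grad_y = 2*2*-3.9332 + 13 = -2.7328
Step 2: Gradient step.
x_raw = -1.7907 - 0.05*10.4186 = -2.3116
y_raw = -3.9332 - 0.05*-2.7328 = -3.7966
Step 3: Project onto [-1, 1].
x_proj = clip(-2.3116) = -1.0
y_proj = clip(-3.7966) = -1.0
Step 4: Evaluate f.
f(-1.0, -1.0) = -24.0


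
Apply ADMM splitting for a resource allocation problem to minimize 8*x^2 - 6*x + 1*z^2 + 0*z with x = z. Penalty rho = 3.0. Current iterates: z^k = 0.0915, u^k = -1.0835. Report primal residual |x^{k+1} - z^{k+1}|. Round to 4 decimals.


ADMM iteration with rho = 3.0, z^k = 0.0915, u^k = -1.0835
Step 1: x-update.
Minimize 8*x^2 - 6*x + (3.0/2)*(x - 0.0915 - 1.0835)^2
FOC: (2*8 + 3.0)*x = 6 + 3.0*(0.0915 + 1.0835)
x^{k+1} = 0.5013
Step 2: z-update.
Minimize 1*z^2 + 0*z + (3.0/2)*(0.5013 - z - 1.0835)^2
FOC: (2*1 + 3.0)*z = 0 + 3.0*(0.5013 - 1.0835)
z^{k+1} = -0.3493
Step 3: u-update.
u^{k+1} = -1.0835 + 0.5013 + 0.3493 = -0.2329
Step 4: Primal residual = |0.5013 + 0.3493| = 0.8506


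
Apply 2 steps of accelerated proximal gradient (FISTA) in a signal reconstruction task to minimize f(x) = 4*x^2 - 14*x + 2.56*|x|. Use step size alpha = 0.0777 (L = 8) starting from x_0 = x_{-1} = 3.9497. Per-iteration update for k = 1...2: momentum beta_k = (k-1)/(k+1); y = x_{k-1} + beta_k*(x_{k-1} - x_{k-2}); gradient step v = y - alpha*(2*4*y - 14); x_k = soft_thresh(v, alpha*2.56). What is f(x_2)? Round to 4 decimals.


FISTA on f(x) = 4*x^2 - 14*x + 2.56*|x|
L = 8, alpha = 0.0777
Iteration 1: beta = 0.0, y = 3.9497 + 0.0*(3.9497 - 3.9497) = 3.9497
  grad(y) = 17.5976, v = y - alpha*grad = 2.5824
  prox(v) = soft_thresh(2.5824, 0.1989) = 2.3835
Iteration 2: beta = 0.3333, y = 2.3835 + 0.3333*(2.3835 - 3.9497) = 1.8614
  grad(y) = 0.891, v = y - alpha*grad = 1.7921
  prox(v) = soft_thresh(1.7921, 0.1989) = 1.5932
f(x_2) = 4*1.5932^2 - 14*1.5932 + 2.56*|1.5932| = -8.073


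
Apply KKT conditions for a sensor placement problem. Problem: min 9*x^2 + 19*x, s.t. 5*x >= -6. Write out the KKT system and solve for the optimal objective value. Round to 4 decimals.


Step 1: Try lambda = 0 (constraint inactive).
Stationarity: 2*9*x + 19 = 0
x* = -19/(2*9) = -19/18 = -1.0556 (rounded; the exact value -19/18 is used below)
Check constraint: 5*-1.0556 = -5.278 >= -6 -- satisfied.
Step 2: Compute optimal value.
f(x*) = 9*(-19/18)^2 + 19*(-19/18) = -10.0278
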